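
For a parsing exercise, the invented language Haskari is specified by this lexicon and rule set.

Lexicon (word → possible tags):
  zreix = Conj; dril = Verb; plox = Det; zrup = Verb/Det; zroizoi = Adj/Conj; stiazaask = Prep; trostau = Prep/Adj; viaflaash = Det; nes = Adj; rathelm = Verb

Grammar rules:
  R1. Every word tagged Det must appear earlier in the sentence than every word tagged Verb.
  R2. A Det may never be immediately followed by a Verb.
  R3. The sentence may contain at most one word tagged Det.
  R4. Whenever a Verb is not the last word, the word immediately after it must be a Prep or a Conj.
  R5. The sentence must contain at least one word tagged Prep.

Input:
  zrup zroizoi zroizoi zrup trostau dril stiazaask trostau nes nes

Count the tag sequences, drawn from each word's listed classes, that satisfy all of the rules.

12

Candidates per position — 1:zrup {Verb,Det}; 2:zroizoi {Adj,Conj}; 3:zroizoi {Adj,Conj}; 4:zrup {Verb,Det}; 5:trostau {Prep,Adj}; 6:dril {Verb}; 7:stiazaask {Prep}; 8:trostau {Prep,Adj}; 9:nes {Adj}; 10:nes {Adj}.
There are 64 candidate sequences in total.
Checking each against the rules leaves 12 sequences.
Count = 12.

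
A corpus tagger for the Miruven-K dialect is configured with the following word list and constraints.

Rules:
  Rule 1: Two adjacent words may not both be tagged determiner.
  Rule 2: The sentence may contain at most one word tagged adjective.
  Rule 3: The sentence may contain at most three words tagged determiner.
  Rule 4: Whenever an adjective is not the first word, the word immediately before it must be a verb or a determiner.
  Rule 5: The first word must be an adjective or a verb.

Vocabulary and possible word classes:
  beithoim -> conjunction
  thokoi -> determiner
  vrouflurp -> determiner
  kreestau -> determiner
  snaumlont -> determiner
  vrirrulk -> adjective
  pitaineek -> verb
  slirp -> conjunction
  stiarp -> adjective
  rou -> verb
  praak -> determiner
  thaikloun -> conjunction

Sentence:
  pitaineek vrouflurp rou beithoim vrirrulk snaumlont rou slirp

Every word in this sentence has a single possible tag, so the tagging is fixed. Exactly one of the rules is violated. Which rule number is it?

Fixed tagging: verb determiner verb conjunction adjective determiner verb conjunction.
Rule check: R1 ✓, R2 ✓, R3 ✓, R4 ✗, R5 ✓.
Only rule 4 fails.

4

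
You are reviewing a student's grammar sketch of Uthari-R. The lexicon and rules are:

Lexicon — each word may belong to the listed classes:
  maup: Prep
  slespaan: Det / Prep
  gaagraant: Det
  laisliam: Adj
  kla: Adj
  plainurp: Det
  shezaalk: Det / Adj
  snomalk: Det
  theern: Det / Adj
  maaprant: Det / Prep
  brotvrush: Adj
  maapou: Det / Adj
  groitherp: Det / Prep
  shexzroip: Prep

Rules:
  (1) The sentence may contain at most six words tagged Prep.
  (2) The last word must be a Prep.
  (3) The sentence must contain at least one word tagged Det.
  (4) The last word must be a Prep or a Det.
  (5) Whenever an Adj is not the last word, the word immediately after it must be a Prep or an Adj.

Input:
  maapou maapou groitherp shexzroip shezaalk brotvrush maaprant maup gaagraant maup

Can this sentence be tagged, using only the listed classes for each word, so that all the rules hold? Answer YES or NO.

Candidates per position — 1:maapou {Det,Adj}; 2:maapou {Det,Adj}; 3:groitherp {Det,Prep}; 4:shexzroip {Prep}; 5:shezaalk {Det,Adj}; 6:brotvrush {Adj}; 7:maaprant {Det,Prep}; 8:maup {Prep}; 9:gaagraant {Det}; 10:maup {Prep}.
One satisfying assignment: Det Adj Prep Prep Det Adj Prep Prep Det Prep.
Checking: rule 1 satisfied; rule 2 satisfied; rule 3 satisfied; rule 4 satisfied; rule 5 satisfied.

YES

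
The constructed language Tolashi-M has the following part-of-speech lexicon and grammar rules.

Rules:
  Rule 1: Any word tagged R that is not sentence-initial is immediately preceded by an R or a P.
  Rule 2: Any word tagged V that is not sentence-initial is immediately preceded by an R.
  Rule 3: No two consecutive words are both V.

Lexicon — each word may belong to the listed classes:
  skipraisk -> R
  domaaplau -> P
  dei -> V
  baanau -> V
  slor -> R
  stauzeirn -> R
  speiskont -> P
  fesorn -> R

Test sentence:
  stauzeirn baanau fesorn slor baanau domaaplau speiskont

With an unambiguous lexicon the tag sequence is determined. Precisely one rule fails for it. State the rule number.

Fixed tagging: R V R R V P P.
Rule check: R1 fails, R2 ok, R3 ok.
Only rule 1 fails.

1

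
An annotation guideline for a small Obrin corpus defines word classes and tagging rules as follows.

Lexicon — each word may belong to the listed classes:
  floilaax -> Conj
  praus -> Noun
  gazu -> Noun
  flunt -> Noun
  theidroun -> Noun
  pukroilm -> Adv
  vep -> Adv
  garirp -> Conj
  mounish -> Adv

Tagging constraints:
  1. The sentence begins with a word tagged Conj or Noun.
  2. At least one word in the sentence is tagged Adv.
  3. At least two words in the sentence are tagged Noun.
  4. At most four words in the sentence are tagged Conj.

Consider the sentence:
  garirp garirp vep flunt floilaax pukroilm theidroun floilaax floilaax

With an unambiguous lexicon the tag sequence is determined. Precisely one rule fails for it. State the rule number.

Fixed tagging: Conj Conj Adv Noun Conj Adv Noun Conj Conj.
Rule check: R1 pass, R2 pass, R3 pass, R4 fail.
Only rule 4 fails.

4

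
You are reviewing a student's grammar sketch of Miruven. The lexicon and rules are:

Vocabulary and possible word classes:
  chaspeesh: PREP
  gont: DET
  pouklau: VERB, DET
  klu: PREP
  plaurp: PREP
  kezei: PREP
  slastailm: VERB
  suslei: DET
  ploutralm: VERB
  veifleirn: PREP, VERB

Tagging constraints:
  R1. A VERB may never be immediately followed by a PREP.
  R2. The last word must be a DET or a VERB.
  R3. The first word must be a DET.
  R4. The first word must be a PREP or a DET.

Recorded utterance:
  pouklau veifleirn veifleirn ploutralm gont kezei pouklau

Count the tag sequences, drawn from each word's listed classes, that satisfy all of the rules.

Candidates per position — 1:pouklau {VERB,DET}; 2:veifleirn {PREP,VERB}; 3:veifleirn {PREP,VERB}; 4:ploutralm {VERB}; 5:gont {DET}; 6:kezei {PREP}; 7:pouklau {VERB,DET}.
There are 16 candidate sequences in total.
Checking each against the rules leaves 6 sequences.
Count = 6.

6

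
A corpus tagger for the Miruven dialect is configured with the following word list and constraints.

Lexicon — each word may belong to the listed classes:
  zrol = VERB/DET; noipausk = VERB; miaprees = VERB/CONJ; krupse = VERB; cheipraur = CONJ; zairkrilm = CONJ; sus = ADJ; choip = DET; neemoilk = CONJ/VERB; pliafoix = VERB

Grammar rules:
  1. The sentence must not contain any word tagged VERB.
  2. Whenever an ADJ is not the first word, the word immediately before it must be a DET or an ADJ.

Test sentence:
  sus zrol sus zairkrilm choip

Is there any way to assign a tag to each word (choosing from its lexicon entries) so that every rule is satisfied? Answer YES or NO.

YES

Candidates per position — 1:sus {ADJ}; 2:zrol {VERB,DET}; 3:sus {ADJ}; 4:zairkrilm {CONJ}; 5:choip {DET}.
One satisfying assignment: ADJ DET ADJ CONJ DET.
Checking: rule 1 holds; rule 2 holds.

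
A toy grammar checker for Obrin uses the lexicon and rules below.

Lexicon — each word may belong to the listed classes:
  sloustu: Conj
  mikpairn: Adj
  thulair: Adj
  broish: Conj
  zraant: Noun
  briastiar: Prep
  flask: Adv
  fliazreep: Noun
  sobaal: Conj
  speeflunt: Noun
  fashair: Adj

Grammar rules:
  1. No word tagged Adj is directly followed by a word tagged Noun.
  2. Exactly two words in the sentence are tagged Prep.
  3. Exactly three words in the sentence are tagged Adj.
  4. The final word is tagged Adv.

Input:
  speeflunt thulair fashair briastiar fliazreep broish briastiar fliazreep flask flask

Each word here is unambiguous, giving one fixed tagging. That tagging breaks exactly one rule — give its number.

Fixed tagging: Noun Adj Adj Prep Noun Conj Prep Noun Adv Adv.
Applying the rules: R1 ok, R2 ok, R3 fails, R4 ok.
Only rule 3 fails.

3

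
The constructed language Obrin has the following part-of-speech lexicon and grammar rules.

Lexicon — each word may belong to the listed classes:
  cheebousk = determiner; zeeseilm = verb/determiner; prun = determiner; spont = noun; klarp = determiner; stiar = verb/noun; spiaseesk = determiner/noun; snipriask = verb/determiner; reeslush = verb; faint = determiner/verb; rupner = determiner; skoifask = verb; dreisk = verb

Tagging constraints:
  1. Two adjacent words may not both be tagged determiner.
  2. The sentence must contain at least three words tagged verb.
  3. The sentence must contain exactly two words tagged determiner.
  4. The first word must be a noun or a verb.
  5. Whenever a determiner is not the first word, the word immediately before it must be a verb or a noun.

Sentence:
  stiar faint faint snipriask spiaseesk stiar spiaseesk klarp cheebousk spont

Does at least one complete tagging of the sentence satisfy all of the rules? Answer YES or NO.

NO

Candidates per position — 1:stiar {verb,noun}; 2:faint {determiner,verb}; 3:faint {determiner,verb}; 4:snipriask {verb,determiner}; 5:spiaseesk {determiner,noun}; 6:stiar {verb,noun}; 7:spiaseesk {determiner,noun}; 8:klarp {determiner}; 9:cheebousk {determiner}; 10:spont {noun}.
Rule 1 cannot be satisfied by any choice of tags from the lexicon.
So there is no consistent tagging.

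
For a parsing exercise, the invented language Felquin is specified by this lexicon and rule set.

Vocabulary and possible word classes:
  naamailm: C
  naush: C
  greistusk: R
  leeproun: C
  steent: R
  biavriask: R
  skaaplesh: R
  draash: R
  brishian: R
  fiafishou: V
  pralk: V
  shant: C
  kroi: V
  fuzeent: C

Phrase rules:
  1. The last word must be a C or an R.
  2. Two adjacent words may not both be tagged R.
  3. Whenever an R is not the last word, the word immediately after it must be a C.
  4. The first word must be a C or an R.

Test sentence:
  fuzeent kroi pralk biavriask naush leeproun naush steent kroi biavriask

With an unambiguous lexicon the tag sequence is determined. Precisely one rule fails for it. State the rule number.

Fixed tagging: C V V R C C C R V R.
Checking each rule: R1 ✓, R2 ✓, R3 ✗, R4 ✓.
Only rule 3 fails.

3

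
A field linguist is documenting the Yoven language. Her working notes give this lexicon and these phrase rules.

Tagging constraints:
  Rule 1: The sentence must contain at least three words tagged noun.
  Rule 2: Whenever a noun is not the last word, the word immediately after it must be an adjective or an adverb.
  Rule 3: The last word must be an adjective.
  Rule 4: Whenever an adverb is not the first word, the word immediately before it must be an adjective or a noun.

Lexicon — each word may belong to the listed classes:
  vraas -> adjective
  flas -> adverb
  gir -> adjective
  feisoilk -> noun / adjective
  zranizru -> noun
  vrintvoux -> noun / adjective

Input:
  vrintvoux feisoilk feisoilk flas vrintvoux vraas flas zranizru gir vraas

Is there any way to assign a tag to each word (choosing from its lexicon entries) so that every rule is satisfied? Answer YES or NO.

Candidates per position — 1:vrintvoux {noun,adjective}; 2:feisoilk {noun,adjective}; 3:feisoilk {noun,adjective}; 4:flas {adverb}; 5:vrintvoux {noun,adjective}; 6:vraas {adjective}; 7:flas {adverb}; 8:zranizru {noun}; 9:gir {adjective}; 10:vraas {adjective}.
One satisfying assignment: noun adjective noun adverb adjective adjective adverb noun adjective adjective.
Checking: rule 1 ok; rule 2 ok; rule 3 ok; rule 4 ok.

YES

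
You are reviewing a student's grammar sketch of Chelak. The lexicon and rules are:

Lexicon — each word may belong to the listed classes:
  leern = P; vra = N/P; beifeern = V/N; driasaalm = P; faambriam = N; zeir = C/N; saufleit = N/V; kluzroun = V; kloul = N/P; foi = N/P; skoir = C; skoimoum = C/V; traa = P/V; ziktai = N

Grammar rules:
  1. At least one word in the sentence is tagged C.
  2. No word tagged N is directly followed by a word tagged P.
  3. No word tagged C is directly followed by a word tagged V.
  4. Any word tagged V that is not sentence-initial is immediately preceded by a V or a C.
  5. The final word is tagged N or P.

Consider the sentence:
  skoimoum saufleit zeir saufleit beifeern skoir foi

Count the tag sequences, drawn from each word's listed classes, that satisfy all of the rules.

Candidates per position — 1:skoimoum {C,V}; 2:saufleit {N,V}; 3:zeir {C,N}; 4:saufleit {N,V}; 5:beifeern {V,N}; 6:skoir {C}; 7:foi {N,P}.
There are 64 candidate sequences in total.
Checking each against the rules leaves 12 sequences.
Count = 12.

12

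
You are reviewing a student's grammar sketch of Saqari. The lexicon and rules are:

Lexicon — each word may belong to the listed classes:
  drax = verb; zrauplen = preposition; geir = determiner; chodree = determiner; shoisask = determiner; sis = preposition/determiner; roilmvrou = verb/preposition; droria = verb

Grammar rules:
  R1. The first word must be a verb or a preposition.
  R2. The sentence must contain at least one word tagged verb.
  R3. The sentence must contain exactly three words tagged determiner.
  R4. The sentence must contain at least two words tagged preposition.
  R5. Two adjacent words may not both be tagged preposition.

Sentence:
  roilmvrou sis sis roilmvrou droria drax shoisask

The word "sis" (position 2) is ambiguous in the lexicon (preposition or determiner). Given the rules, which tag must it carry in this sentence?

Candidates per position — 1:roilmvrou {verb,preposition}; 2:sis {preposition,determiner}; 3:sis {preposition,determiner}; 4:roilmvrou {verb,preposition}; 5:droria {verb}; 6:drax {verb}; 7:shoisask {determiner}.
If word 2 were preposition, no tagging could satisfy rule 3; so word 2 is determiner.
If word 3 were preposition, no tagging could satisfy rule 3; so word 3 is determiner.
If word 4 were verb, no tagging could satisfy rule 4; so word 4 is preposition.
If word 1 were verb, no tagging could satisfy rule 4; so word 1 is preposition.
The unique satisfying tagging is: preposition determiner determiner preposition verb verb determiner.
Checking: rule 1 holds; rule 2 holds; rule 3 holds; rule 4 holds; rule 5 holds.

determiner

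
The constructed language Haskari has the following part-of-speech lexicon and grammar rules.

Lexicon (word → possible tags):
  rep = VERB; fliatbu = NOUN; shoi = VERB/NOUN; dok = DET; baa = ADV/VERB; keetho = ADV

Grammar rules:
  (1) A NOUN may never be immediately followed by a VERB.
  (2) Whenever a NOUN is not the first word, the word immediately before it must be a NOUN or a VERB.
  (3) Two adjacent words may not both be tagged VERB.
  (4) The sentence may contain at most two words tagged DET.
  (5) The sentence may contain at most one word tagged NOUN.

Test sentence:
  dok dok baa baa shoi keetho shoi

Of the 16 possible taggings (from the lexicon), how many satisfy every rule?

Candidates per position — 1:dok {DET}; 2:dok {DET}; 3:baa {ADV,VERB}; 4:baa {ADV,VERB}; 5:shoi {VERB,NOUN}; 6:keetho {ADV}; 7:shoi {VERB,NOUN}.
There are 16 candidate sequences in total.
The sequences that satisfy every rule: DET DET ADV ADV VERB ADV VERB; DET DET ADV VERB NOUN ADV VERB; DET DET VERB ADV VERB ADV VERB.
Count = 3.

3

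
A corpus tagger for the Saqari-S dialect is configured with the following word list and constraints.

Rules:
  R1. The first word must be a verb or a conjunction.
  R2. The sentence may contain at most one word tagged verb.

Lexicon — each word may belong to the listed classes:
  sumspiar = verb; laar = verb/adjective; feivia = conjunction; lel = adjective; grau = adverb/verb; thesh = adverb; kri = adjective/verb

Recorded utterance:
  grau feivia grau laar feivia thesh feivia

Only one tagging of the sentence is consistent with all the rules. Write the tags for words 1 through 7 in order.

verb conjunction adverb adjective conjunction adverb conjunction

Candidates per position — 1:grau {adverb,verb}; 2:feivia {conjunction}; 3:grau {adverb,verb}; 4:laar {verb,adjective}; 5:feivia {conjunction}; 6:thesh {adverb}; 7:feivia {conjunction}.
Position 1: tagging it adverb would leave rule 1 unsatisfiable, so it must be verb.
Position 3: tagging it verb would leave rule 2 unsatisfiable, so it must be adverb.
Position 4: tagging it verb would leave rule 2 unsatisfiable, so it must be adjective.
So the tagging must be: verb conjunction adverb adjective conjunction adverb conjunction.
Verifying each rule — rule 1 ok; rule 2 ok.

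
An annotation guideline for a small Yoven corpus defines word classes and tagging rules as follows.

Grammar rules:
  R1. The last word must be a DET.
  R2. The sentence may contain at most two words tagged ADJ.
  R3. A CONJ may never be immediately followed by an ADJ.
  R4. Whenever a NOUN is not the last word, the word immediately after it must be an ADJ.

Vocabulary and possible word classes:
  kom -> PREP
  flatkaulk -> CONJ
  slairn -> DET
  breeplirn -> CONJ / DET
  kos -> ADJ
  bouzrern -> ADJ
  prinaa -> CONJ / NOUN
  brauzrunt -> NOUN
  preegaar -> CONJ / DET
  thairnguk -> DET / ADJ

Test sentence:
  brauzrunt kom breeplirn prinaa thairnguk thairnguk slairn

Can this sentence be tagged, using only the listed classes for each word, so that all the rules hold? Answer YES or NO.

NO

Candidates per position — 1:brauzrunt {NOUN}; 2:kom {PREP}; 3:breeplirn {CONJ,DET}; 4:prinaa {CONJ,NOUN}; 5:thairnguk {DET,ADJ}; 6:thairnguk {DET,ADJ}; 7:slairn {DET}.
Rule 4 cannot be satisfied by any choice of tags from the lexicon.
So there is no consistent tagging.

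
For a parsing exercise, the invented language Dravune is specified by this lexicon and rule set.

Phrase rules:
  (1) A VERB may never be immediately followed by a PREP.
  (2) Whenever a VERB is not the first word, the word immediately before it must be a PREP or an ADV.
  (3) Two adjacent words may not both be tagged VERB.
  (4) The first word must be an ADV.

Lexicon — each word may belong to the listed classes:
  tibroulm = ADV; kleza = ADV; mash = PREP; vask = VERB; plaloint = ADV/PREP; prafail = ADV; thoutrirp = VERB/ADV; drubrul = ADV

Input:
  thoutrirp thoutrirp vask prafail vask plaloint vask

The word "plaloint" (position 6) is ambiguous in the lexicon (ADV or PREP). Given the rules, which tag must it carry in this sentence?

Candidates per position — 1:thoutrirp {VERB,ADV}; 2:thoutrirp {VERB,ADV}; 3:vask {VERB}; 4:prafail {ADV}; 5:vask {VERB}; 6:plaloint {ADV,PREP}; 7:vask {VERB}.
If word 1 were VERB, no tagging could satisfy rule 4; so word 1 is ADV.
If word 2 were VERB, no tagging could satisfy rule 2; so word 2 is ADV.
If word 6 were PREP, no tagging could satisfy rule 1; so word 6 is ADV.
The only consistent sequence is: ADV ADV VERB ADV VERB ADV VERB.
Verifying each rule — rule 1 holds; rule 2 holds; rule 3 holds; rule 4 holds.

ADV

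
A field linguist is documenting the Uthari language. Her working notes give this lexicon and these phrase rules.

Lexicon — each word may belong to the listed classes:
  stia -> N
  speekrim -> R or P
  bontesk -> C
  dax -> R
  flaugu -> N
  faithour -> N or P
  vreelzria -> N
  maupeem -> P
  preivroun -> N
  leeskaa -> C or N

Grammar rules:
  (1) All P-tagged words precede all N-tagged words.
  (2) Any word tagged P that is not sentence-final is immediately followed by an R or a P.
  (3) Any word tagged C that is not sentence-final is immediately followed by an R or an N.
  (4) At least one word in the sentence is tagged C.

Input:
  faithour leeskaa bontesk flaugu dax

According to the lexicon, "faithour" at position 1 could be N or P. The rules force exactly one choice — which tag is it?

N

Candidates per position — 1:faithour {N,P}; 2:leeskaa {C,N}; 3:bontesk {C}; 4:flaugu {N}; 5:dax {R}.
At position 1, choosing P makes rule 2 impossible to satisfy; hence N.
At position 2, choosing C makes rule 3 impossible to satisfy; hence N.
So the tagging must be: N N C N R.
Checking: rule 1 ✓; rule 2 ✓; rule 3 ✓; rule 4 ✓.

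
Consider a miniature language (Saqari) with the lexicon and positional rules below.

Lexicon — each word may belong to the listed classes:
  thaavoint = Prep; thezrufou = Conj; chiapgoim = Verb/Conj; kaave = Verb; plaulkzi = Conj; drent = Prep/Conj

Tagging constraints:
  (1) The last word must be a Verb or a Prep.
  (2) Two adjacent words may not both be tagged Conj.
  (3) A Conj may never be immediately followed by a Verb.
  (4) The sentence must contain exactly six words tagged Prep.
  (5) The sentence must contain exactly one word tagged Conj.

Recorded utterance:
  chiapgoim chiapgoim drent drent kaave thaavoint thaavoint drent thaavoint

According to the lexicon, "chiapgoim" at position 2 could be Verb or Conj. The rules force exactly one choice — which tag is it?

Conj

Candidates per position — 1:chiapgoim {Verb,Conj}; 2:chiapgoim {Verb,Conj}; 3:drent {Prep,Conj}; 4:drent {Prep,Conj}; 5:kaave {Verb}; 6:thaavoint {Prep}; 7:thaavoint {Prep}; 8:drent {Prep,Conj}; 9:thaavoint {Prep}.
Word 3 cannot be Conj — rule 4 would then fail for every completion. It is Prep.
Word 4 cannot be Conj — rule 3 would then fail for every completion. It is Prep.
Word 8 cannot be Conj — rule 4 would then fail for every completion. It is Prep.
Position 2: the remaining choice is settled jointly with positions 1 — only Conj at position 2 is part of a tagging that satisfies every rule.
The only consistent sequence is: Verb Conj Prep Prep Verb Prep Prep Prep Prep.
Checking: rule 1 holds; rule 2 holds; rule 3 holds; rule 4 holds; rule 5 holds.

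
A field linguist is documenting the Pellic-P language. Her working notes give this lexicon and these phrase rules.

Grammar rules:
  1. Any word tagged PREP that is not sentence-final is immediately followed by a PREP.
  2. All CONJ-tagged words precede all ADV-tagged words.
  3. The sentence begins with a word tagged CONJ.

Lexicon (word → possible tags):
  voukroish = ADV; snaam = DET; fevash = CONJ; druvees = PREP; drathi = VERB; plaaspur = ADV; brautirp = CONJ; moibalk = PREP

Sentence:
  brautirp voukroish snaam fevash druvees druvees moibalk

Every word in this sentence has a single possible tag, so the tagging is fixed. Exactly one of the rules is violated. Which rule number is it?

2

Fixed tagging: CONJ ADV DET CONJ PREP PREP PREP.
Applying the rules: R1 ✓, R2 ✗, R3 ✓.
Only rule 2 fails.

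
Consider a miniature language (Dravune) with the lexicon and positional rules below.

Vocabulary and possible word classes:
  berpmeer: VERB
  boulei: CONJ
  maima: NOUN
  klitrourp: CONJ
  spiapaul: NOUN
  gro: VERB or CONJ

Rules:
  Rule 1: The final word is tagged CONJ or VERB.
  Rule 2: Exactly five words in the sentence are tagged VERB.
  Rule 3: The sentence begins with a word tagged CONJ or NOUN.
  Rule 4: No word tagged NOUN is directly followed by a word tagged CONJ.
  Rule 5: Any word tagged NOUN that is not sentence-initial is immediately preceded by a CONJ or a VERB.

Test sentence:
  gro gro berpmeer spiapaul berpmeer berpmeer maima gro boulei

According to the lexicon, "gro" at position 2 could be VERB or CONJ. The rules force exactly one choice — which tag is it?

VERB

Candidates per position — 1:gro {VERB,CONJ}; 2:gro {VERB,CONJ}; 3:berpmeer {VERB}; 4:spiapaul {NOUN}; 5:berpmeer {VERB}; 6:berpmeer {VERB}; 7:maima {NOUN}; 8:gro {VERB,CONJ}; 9:boulei {CONJ}.
Word 1 cannot be VERB — rule 3 would then fail for every completion. It is CONJ.
Word 2 cannot be CONJ — rule 2 would then fail for every completion. It is VERB.
Word 8 cannot be CONJ — rule 2 would then fail for every completion. It is VERB.
The unique satisfying tagging is: CONJ VERB VERB NOUN VERB VERB NOUN VERB CONJ.
Rule-by-rule: rule 1 ✓; rule 2 ✓; rule 3 ✓; rule 4 ✓; rule 5 ✓.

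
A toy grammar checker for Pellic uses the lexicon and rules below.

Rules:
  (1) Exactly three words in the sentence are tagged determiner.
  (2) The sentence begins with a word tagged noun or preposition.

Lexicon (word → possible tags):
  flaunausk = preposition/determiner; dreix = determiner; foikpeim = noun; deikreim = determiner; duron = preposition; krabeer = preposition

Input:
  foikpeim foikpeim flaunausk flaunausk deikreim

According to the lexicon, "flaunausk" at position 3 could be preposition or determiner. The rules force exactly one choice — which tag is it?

determiner

Candidates per position — 1:foikpeim {noun}; 2:foikpeim {noun}; 3:flaunausk {preposition,determiner}; 4:flaunausk {preposition,determiner}; 5:deikreim {determiner}.
If word 3 were preposition, no tagging could satisfy rule 1; so word 3 is determiner.
If word 4 were preposition, no tagging could satisfy rule 1; so word 4 is determiner.
The unique satisfying tagging is: noun noun determiner determiner determiner.
Verifying each rule — rule 1 ✓; rule 2 ✓.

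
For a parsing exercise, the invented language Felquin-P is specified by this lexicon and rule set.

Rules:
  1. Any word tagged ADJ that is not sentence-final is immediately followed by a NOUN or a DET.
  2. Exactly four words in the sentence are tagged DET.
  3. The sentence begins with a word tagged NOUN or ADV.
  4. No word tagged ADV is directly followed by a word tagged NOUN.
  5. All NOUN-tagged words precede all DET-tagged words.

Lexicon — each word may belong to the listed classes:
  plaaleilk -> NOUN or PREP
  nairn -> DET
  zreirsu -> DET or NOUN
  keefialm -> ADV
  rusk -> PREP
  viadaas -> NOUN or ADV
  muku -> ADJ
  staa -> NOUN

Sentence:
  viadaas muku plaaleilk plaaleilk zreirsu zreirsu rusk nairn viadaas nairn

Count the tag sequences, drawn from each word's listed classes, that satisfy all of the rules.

Candidates per position — 1:viadaas {NOUN,ADV}; 2:muku {ADJ}; 3:plaaleilk {NOUN,PREP}; 4:plaaleilk {NOUN,PREP}; 5:zreirsu {DET,NOUN}; 6:zreirsu {DET,NOUN}; 7:rusk {PREP}; 8:nairn {DET}; 9:viadaas {NOUN,ADV}; 10:nairn {DET}.
There are 64 candidate sequences in total.
The sequences that satisfy every rule: NOUN ADJ NOUN NOUN DET DET PREP DET ADV DET; NOUN ADJ NOUN PREP DET DET PREP DET ADV DET; ADV ADJ NOUN NOUN DET DET PREP DET ADV DET; ADV ADJ NOUN PREP DET DET PREP DET ADV DET.
Count = 4.

4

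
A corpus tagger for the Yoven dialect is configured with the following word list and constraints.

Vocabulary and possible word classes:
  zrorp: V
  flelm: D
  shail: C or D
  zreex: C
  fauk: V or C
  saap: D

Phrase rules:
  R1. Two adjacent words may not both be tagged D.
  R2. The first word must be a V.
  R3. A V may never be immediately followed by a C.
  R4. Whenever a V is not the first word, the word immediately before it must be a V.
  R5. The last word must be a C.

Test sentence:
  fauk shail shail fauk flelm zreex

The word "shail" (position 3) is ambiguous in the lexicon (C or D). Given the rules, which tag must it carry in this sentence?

Candidates per position — 1:fauk {V,C}; 2:shail {C,D}; 3:shail {C,D}; 4:fauk {V,C}; 5:flelm {D}; 6:zreex {C}.
Word 1 cannot be C — rule 2 would then fail for every completion. It is V.
Word 2 cannot be C — rule 3 would then fail for every completion. It is D.
Word 3 cannot be D — rule 1 would then fail for every completion. It is C.
Word 4 cannot be V — rule 4 would then fail for every completion. It is C.
The only consistent sequence is: V D C C D C.
Rule-by-rule: rule 1 ok; rule 2 ok; rule 3 ok; rule 4 ok; rule 5 ok.

C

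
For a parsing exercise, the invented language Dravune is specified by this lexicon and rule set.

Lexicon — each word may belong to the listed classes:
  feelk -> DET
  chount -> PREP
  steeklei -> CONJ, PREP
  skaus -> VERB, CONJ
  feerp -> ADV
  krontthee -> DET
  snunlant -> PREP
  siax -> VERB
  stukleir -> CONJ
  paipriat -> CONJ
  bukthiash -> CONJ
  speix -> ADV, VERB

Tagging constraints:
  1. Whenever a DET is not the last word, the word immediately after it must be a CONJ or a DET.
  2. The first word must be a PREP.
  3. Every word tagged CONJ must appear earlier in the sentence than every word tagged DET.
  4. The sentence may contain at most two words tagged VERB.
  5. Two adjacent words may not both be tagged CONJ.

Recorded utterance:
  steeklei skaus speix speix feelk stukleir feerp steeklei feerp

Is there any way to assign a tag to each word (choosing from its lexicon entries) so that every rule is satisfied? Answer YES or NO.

Candidates per position — 1:steeklei {CONJ,PREP}; 2:skaus {VERB,CONJ}; 3:speix {ADV,VERB}; 4:speix {ADV,VERB}; 5:feelk {DET}; 6:stukleir {CONJ}; 7:feerp {ADV}; 8:steeklei {CONJ,PREP}; 9:feerp {ADV}.
Rule 3 cannot be satisfied by any choice of tags from the lexicon.
So there is no consistent tagging.

NO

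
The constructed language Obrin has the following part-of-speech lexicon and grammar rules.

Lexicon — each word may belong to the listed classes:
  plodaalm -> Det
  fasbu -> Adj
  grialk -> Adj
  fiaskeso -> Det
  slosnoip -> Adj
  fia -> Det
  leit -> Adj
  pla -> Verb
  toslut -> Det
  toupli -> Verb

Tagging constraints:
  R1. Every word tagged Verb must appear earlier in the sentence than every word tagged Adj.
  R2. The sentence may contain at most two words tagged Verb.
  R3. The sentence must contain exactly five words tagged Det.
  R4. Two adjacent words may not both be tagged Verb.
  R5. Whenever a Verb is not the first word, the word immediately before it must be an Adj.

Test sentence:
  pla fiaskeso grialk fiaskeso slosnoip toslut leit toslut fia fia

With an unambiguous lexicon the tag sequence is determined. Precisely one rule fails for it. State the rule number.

Fixed tagging: Verb Det Adj Det Adj Det Adj Det Det Det.
Applying the rules: R1 holds, R2 holds, R3 violated, R4 holds, R5 holds.
Only rule 3 fails.

3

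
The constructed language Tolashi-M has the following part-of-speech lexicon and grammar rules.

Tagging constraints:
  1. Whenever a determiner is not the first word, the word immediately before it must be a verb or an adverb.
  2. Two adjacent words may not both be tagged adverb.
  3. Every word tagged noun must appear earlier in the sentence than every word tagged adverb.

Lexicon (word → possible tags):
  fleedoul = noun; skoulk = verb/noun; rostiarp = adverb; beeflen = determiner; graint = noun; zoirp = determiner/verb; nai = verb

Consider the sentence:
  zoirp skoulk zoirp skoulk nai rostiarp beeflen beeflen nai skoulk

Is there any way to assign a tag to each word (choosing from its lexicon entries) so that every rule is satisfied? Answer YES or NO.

NO

Candidates per position — 1:zoirp {determiner,verb}; 2:skoulk {verb,noun}; 3:zoirp {determiner,verb}; 4:skoulk {verb,noun}; 5:nai {verb}; 6:rostiarp {adverb}; 7:beeflen {determiner}; 8:beeflen {determiner}; 9:nai {verb}; 10:skoulk {verb,noun}.
Rule 1 cannot be satisfied by any choice of tags from the lexicon.
So there is no consistent tagging.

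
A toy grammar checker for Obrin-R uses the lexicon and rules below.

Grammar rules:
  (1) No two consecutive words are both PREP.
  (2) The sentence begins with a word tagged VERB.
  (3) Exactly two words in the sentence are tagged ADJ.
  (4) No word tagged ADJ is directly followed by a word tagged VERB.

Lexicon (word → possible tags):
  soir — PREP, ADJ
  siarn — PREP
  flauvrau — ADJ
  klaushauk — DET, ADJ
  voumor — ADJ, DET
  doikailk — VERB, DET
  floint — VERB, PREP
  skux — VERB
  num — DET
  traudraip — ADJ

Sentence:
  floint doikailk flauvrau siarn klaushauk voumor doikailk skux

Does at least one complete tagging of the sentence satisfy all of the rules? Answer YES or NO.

YES

Candidates per position — 1:floint {VERB,PREP}; 2:doikailk {VERB,DET}; 3:flauvrau {ADJ}; 4:siarn {PREP}; 5:klaushauk {DET,ADJ}; 6:voumor {ADJ,DET}; 7:doikailk {VERB,DET}; 8:skux {VERB}.
One satisfying assignment: VERB VERB ADJ PREP ADJ DET DET VERB.
Check: rule 1 holds; rule 2 holds; rule 3 holds; rule 4 holds.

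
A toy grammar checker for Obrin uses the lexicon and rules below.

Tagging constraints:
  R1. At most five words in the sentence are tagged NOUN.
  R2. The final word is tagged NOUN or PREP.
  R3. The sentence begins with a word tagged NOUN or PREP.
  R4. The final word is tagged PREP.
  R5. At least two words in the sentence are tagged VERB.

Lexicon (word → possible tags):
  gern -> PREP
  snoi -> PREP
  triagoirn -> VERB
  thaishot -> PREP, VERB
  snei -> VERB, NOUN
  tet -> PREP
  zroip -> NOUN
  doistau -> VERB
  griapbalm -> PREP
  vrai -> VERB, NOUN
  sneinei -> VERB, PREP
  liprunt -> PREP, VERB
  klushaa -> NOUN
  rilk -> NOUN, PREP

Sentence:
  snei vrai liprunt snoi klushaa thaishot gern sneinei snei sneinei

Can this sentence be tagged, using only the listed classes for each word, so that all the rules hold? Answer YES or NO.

Candidates per position — 1:snei {VERB,NOUN}; 2:vrai {VERB,NOUN}; 3:liprunt {PREP,VERB}; 4:snoi {PREP}; 5:klushaa {NOUN}; 6:thaishot {PREP,VERB}; 7:gern {PREP}; 8:sneinei {VERB,PREP}; 9:snei {VERB,NOUN}; 10:sneinei {VERB,PREP}.
One satisfying assignment: NOUN NOUN VERB PREP NOUN PREP PREP PREP VERB PREP.
Verifying each rule — rule 1 satisfied; rule 2 satisfied; rule 3 satisfied; rule 4 satisfied; rule 5 satisfied.

YES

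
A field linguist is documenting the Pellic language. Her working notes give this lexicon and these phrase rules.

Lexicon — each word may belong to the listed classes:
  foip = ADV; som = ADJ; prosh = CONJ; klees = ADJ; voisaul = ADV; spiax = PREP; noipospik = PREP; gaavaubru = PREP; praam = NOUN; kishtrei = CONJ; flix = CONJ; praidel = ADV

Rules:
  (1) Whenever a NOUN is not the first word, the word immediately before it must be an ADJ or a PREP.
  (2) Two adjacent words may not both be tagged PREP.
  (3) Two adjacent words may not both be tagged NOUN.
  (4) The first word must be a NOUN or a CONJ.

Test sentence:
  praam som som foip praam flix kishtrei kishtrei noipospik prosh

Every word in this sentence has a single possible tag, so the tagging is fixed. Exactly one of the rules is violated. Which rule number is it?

1

Fixed tagging: NOUN ADJ ADJ ADV NOUN CONJ CONJ CONJ PREP CONJ.
Applying the rules: R1 ✗, R2 ✓, R3 ✓, R4 ✓.
Only rule 1 fails.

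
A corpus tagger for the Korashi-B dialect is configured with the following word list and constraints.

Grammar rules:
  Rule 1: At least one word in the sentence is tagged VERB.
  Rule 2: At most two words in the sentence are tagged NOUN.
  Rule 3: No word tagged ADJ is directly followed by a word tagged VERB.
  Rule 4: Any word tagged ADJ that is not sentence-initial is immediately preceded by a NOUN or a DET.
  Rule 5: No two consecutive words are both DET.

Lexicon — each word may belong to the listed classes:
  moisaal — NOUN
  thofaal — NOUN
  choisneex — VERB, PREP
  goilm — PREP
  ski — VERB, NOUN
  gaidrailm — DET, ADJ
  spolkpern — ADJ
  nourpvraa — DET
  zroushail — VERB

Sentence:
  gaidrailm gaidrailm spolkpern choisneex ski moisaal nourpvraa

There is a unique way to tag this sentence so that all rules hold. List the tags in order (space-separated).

Candidates per position — 1:gaidrailm {DET,ADJ}; 2:gaidrailm {DET,ADJ}; 3:spolkpern {ADJ}; 4:choisneex {VERB,PREP}; 5:ski {VERB,NOUN}; 6:moisaal {NOUN}; 7:nourpvraa {DET}.
At position 2, choosing ADJ makes rule 4 impossible to satisfy; hence DET.
At position 4, choosing VERB makes rule 3 impossible to satisfy; hence PREP.
At position 5, choosing NOUN makes rule 1 impossible to satisfy; hence VERB.
At position 1, choosing DET makes rule 5 impossible to satisfy; hence ADJ.
So the tagging must be: ADJ DET ADJ PREP VERB NOUN DET.
Verifying each rule — rule 1 holds; rule 2 holds; rule 3 holds; rule 4 holds; rule 5 holds.

ADJ DET ADJ PREP VERB NOUN DET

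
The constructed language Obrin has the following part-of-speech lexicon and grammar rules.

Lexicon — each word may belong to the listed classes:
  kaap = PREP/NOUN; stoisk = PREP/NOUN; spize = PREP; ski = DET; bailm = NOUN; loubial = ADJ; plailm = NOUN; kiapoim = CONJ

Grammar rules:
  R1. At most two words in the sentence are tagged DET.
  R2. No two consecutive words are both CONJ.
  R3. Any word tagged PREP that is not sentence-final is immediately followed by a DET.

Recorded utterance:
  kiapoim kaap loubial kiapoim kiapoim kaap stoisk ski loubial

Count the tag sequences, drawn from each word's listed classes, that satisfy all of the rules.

0

Candidates per position — 1:kiapoim {CONJ}; 2:kaap {PREP,NOUN}; 3:loubial {ADJ}; 4:kiapoim {CONJ}; 5:kiapoim {CONJ}; 6:kaap {PREP,NOUN}; 7:stoisk {PREP,NOUN}; 8:ski {DET}; 9:loubial {ADJ}.
There are 8 candidate sequences in total.
Rule 2 cannot be satisfied by any choice of tags from the lexicon.
So there is no consistent tagging.
Count = 0.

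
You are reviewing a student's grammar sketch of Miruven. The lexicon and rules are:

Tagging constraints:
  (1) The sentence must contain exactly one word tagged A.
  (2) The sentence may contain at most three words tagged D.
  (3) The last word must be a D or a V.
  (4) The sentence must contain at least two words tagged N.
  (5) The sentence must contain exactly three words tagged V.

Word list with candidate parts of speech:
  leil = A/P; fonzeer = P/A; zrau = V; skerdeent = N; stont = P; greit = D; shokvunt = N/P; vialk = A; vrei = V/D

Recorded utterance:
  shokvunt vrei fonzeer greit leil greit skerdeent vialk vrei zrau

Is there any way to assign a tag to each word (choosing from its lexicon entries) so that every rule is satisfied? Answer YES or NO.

Candidates per position — 1:shokvunt {N,P}; 2:vrei {V,D}; 3:fonzeer {P,A}; 4:greit {D}; 5:leil {A,P}; 6:greit {D}; 7:skerdeent {N}; 8:vialk {A}; 9:vrei {V,D}; 10:zrau {V}.
One satisfying assignment: N V P D P D N A V V.
Rule-by-rule: rule 1 ✓; rule 2 ✓; rule 3 ✓; rule 4 ✓; rule 5 ✓.

YES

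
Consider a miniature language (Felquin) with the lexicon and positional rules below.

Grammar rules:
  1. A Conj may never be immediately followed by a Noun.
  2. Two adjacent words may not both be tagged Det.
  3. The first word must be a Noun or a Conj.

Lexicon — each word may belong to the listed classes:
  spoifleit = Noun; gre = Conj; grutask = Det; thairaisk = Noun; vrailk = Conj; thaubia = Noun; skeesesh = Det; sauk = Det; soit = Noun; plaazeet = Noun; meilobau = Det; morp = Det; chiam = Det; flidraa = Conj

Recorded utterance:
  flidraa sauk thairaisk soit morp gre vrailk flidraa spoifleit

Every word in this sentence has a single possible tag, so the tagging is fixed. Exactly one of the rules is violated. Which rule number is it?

Fixed tagging: Conj Det Noun Noun Det Conj Conj Conj Noun.
Checking each rule: R1 fails, R2 ok, R3 ok.
Only rule 1 fails.

1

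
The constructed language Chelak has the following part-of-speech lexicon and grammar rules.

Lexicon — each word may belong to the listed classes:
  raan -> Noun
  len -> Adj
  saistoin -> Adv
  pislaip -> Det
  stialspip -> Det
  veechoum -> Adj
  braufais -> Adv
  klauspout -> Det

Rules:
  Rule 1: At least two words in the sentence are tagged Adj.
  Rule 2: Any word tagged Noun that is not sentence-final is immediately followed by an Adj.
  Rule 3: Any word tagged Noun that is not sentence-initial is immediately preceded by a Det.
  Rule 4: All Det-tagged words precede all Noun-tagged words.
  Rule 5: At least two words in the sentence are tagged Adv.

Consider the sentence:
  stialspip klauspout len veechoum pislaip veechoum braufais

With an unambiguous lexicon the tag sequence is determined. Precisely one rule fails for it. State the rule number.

Fixed tagging: Det Det Adj Adj Det Adj Adv.
Applying the rules: R1 pass, R2 pass, R3 pass, R4 pass, R5 fail.
Only rule 5 fails.

5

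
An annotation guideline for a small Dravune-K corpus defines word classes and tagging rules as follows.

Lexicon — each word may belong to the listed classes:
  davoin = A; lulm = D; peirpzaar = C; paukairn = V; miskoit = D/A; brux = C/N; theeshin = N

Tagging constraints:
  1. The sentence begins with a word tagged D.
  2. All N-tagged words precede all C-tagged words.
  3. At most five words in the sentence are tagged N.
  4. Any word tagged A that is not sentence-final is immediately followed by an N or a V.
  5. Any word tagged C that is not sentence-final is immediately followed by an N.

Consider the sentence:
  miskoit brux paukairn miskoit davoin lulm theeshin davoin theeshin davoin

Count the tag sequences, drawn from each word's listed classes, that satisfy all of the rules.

Candidates per position — 1:miskoit {D,A}; 2:brux {C,N}; 3:paukairn {V}; 4:miskoit {D,A}; 5:davoin {A}; 6:lulm {D}; 7:theeshin {N}; 8:davoin {A}; 9:theeshin {N}; 10:davoin {A}.
There are 8 candidate sequences in total.
Rule 4 cannot be satisfied by any choice of tags from the lexicon.
So there is no consistent tagging.
Count = 0.

0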